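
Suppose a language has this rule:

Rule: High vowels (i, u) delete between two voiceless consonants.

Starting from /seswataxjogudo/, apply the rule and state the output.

No segment of /seswataxjogudo/ meets the structural description of the rule, so the form surfaces unchanged.

seswataxjogudo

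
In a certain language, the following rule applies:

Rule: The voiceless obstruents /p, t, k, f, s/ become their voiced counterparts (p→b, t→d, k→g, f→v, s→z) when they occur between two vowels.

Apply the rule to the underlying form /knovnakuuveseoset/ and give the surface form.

Scanning /knovnakuuveseoset/: /k/ at position 1 is not in the conditioning environment; /k/ is a voiceless obstruent between vowels /a/ and /u/, so it voices to [g]; /s/ is a voiceless obstruent between vowels /e/ and /e/, so it voices to [z]; /s/ is a voiceless obstruent between vowels /o/ and /e/, so it voices to [z]; /t/ at position 17 is not in the conditioning environment.
Result: [knovnaguuvezeozet].

knovnaguuvezeozet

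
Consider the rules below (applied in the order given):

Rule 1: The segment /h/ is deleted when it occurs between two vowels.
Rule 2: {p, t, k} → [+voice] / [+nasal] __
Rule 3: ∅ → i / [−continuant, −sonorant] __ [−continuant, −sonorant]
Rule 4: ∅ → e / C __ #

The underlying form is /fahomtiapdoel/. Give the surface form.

faomdiapidoele

Rule 1 (intervocalic h-deletion): /h/ occurs between vowels /a/ and /o/, so it deletes. /fahomtiapdoel/ → faomtiapdoel.
Rule 2 (post-nasal voicing): /t/ is a voiceless stop immediately after the nasal /m/, so it voices to [d]. /faomtiapdoel/ → faomdiapdoel.
Rule 3 (stop-cluster i-epenthesis): /p/ and /d/ form a stop–stop cluster, so [i] is inserted between them. /faomdiapdoel/ → faomdiapidoel.
Rule 4 (final e-epenthesis): the form ends in the consonant /l/, so [e] is inserted word-finally. /faomdiapidoel/ → faomdiapidoele.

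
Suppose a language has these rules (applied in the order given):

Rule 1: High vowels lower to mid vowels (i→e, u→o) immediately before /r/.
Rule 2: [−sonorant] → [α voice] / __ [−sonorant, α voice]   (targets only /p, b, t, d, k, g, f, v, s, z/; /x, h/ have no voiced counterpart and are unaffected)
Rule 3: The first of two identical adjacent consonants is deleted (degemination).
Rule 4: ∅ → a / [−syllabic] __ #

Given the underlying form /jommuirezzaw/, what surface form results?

Rule 1 (pre-rhotic lowering): /i/ is a high vowel immediately before /r/, so it lowers to [e]. /jommuirezzaw/ → jommuerezzaw.
Rule 2 (regressive voicing assimilation): no segment meets the environment; /jommuerezzaw/ is unchanged.
Rule 3 (degemination): /mm/ is a geminate; the first /m/ deletes. /zz/ is a geminate; the first /z/ deletes. /jommuerezzaw/ → jomuerezaw.
Rule 4 (final a-epenthesis): the form ends in the consonant /w/, so [a] is inserted word-finally. /jomuerezaw/ → jomuerezawa.

jomuerezawa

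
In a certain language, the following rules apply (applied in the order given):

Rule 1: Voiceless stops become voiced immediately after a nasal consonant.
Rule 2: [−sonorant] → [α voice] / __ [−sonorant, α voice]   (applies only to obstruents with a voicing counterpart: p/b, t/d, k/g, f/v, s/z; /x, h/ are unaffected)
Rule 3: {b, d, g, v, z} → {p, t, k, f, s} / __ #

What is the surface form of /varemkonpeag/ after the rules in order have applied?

varemgonbeak

Rule 1 (post-nasal voicing): /k/ is a voiceless stop immediately after the nasal /m/, so it voices to [g]. /p/ is a voiceless stop immediately after the nasal /n/, so it voices to [b]. /varemkonpeag/ → varemgonbeag.
Rule 2 (regressive voicing assimilation): no segment meets the environment; /varemgonbeag/ is unchanged.
Rule 3 (final devoicing): /g/ is a voiced obstruent in word-final position, so it devoices to [k]. /varemgonbeag/ → varemgonbeak.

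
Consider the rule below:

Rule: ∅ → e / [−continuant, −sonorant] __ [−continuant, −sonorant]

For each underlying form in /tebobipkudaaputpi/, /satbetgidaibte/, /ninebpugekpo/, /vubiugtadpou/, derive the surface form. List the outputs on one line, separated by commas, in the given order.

/tebobipkudaaputpi/: /p/ and /k/ form a stop–stop cluster, so [e] is inserted between them. /t/ and /p/ form a stop–stop cluster, so [e] is inserted between them. → [tebobipekudaaputepi].
/satbetgidaibte/: /t/ and /b/ form a stop–stop cluster, so [e] is inserted between them. /t/ and /g/ form a stop–stop cluster, so [e] is inserted between them. /b/ and /t/ form a stop–stop cluster, so [e] is inserted between them. → [satebetegidaibete].
/ninebpugekpo/: /b/ and /p/ form a stop–stop cluster, so [e] is inserted between them. /k/ and /p/ form a stop–stop cluster, so [e] is inserted between them. → [ninebepugekepo].
/vubiugtadpou/: /g/ and /t/ form a stop–stop cluster, so [e] is inserted between them. /d/ and /p/ form a stop–stop cluster, so [e] is inserted between them. → [vubiugetadepou].

tebobipekudaaputepi, satebetegidaibete, ninebepugekepo, vubiugetadepou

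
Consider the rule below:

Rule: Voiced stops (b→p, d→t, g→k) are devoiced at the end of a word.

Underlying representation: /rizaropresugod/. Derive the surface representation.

Scanning /rizaropresugod/: /g/ at position 12 is not in the conditioning environment; /d/ is a voiced stop in word-final position, so it devoices to [t].
Result: [rizaropresugot].

rizaropresugot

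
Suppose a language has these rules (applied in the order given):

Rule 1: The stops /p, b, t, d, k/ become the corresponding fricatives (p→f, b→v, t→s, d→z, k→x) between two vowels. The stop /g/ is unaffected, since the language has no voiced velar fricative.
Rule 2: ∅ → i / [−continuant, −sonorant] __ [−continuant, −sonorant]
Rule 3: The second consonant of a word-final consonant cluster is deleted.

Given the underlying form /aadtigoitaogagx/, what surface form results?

Rule 1 (intervocalic spirantization): /t/ is a stop between vowels /i/ and /a/, so it spirantizes to the fricative [s]. /aadtigoitaogagx/ → aadtigoisaogagx.
Rule 2 (stop-cluster i-epenthesis): /d/ and /t/ form a stop–stop cluster, so [i] is inserted between them. /aadtigoisaogagx/ → aaditigoisaogagx.
Rule 3 (final cluster simplification): /x/ is the second consonant of a word-final cluster /gx/, so it deletes. /aaditigoisaogagx/ → aaditigoisaogag.

aaditigoisaogag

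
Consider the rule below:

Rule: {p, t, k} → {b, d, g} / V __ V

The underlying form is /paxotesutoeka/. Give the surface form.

paxodesudoega

/t/ is a voiceless stop between vowels /o/ and /e/, so it voices to [d].
/t/ is a voiceless stop between vowels /u/ and /o/, so it voices to [d].
/k/ is a voiceless stop between vowels /e/ and /a/, so it voices to [g].
Surface form: [paxodesudoega].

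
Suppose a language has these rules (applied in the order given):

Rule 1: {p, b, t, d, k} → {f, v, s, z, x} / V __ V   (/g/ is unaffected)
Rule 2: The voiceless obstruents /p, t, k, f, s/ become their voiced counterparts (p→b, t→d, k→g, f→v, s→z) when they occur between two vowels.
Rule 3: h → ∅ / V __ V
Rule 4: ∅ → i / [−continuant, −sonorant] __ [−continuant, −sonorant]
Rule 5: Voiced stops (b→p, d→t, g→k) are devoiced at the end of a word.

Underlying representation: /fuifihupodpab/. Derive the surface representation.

fuiviuvodipap

Rule 1 (intervocalic spirantization): /p/ is a stop between vowels /u/ and /o/, so it spirantizes to the fricative [f]. /fuifihupodpab/ → fuifihufodpab.
Rule 2 (intervocalic voicing): /f/ is a voiceless obstruent between vowels /i/ and /i/, so it voices to [v]. /f/ is a voiceless obstruent between vowels /u/ and /o/, so it voices to [v]. /fuifihufodpab/ → fuivihuvodpab.
Rule 3 (intervocalic h-deletion): /h/ occurs between vowels /i/ and /u/, so it deletes. /fuivihuvodpab/ → fuiviuvodpab.
Rule 4 (stop-cluster i-epenthesis): /d/ and /p/ form a stop–stop cluster, so [i] is inserted between them. /fuiviuvodpab/ → fuiviuvodipab.
Rule 5 (final devoicing): /b/ is a voiced stop in word-final position, so it devoices to [p]. /fuiviuvodipab/ → fuiviuvodipap.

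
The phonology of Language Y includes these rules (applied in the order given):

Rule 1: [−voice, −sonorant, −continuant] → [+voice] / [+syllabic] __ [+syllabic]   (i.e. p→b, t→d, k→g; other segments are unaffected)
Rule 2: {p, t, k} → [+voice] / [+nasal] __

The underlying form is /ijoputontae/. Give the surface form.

ijobudondae

Rule 1 (intervocalic voicing): /p/ is a voiceless stop between vowels /o/ and /u/, so it voices to [b]. /t/ is a voiceless stop between vowels /u/ and /o/, so it voices to [d]. /ijoputontae/ → ijobudontae.
Rule 2 (post-nasal voicing): /t/ is a voiceless stop immediately after the nasal /n/, so it voices to [d]. /ijobudontae/ → ijobudondae.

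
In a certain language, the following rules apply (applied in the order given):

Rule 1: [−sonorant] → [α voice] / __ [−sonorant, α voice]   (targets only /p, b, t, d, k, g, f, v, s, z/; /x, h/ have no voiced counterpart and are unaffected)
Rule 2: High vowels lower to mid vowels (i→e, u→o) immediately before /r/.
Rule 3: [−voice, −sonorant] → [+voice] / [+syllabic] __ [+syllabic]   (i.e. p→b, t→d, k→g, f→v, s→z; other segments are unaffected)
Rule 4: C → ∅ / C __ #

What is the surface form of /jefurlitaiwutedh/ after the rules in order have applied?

Rule 1 (regressive voicing assimilation): /d/ precedes the voiceless obstruent /h/, so it devoices to [t] by assimilation. /jefurlitaiwutedh/ → jefurlitaiwuteth.
Rule 2 (pre-rhotic lowering): /u/ is a high vowel immediately before /r/, so it lowers to [o]. /jefurlitaiwuteth/ → jeforlitaiwuteth.
Rule 3 (intervocalic voicing): /f/ is a voiceless obstruent between vowels /e/ and /o/, so it voices to [v]. /t/ is a voiceless obstruent between vowels /i/ and /a/, so it voices to [d]. /t/ is a voiceless obstruent between vowels /u/ and /e/, so it voices to [d]. /jeforlitaiwuteth/ → jevorlidaiwudeth.
Rule 4 (final cluster simplification): /h/ is the second consonant of a word-final cluster /th/, so it deletes. /jevorlidaiwudeth/ → jevorlidaiwudet.

jevorlidaiwudet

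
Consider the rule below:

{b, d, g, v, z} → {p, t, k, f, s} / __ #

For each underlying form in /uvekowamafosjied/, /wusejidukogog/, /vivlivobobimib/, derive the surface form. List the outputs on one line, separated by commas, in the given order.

uvekowamafosjiet, wusejidukogok, vivlivobobimip

/uvekowamafosjied/: /d/ is a voiced obstruent in word-final position, so it devoices to [t]. → [uvekowamafosjiet].
/wusejidukogog/: /g/ is a voiced obstruent in word-final position, so it devoices to [k]. → [wusejidukogok].
/vivlivobobimib/: /b/ is a voiced obstruent in word-final position, so it devoices to [p]. → [vivlivobobimip].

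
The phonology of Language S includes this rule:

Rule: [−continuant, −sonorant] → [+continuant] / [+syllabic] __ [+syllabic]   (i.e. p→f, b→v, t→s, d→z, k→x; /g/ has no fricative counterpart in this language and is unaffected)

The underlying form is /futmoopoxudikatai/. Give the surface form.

/p/ is a stop between vowels /o/ and /o/, so it spirantizes to the fricative [f].
/d/ is a stop between vowels /u/ and /i/, so it spirantizes to the fricative [z].
/k/ is a stop between vowels /i/ and /a/, so it spirantizes to the fricative [x].
/t/ is a stop between vowels /a/ and /a/, so it spirantizes to the fricative [s].
The other instance of /t/ does not occur in the required environment and remains unchanged.
Surface form: [futmoofoxuzixasai].

futmoofoxuzixasai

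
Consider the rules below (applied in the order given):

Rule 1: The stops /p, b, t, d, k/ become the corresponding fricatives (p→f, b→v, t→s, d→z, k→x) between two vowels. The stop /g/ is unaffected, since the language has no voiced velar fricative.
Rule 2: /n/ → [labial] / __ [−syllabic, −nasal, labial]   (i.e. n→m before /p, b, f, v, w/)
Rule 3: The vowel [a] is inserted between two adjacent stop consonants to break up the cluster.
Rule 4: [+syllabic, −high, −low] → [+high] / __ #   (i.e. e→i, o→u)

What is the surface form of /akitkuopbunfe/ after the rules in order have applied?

Rule 1 (intervocalic spirantization): /k/ is a stop between vowels /a/ and /i/, so it spirantizes to the fricative [x]. /akitkuopbunfe/ → axitkuopbunfe.
Rule 2 (nasal place assimilation): /n/ precedes the labial consonant /f/, so it assimilates in place to [m]. /axitkuopbunfe/ → axitkuopbumfe.
Rule 3 (stop-cluster a-epenthesis): /t/ and /k/ form a stop–stop cluster, so [a] is inserted between them. /p/ and /b/ form a stop–stop cluster, so [a] is inserted between them. /axitkuopbumfe/ → axitakuopabumfe.
Rule 4 (final vowel raising): /e/ is a mid vowel in word-final position, so it raises to [i]. /axitakuopabumfe/ → axitakuopabumfi.

axitakuopabumfi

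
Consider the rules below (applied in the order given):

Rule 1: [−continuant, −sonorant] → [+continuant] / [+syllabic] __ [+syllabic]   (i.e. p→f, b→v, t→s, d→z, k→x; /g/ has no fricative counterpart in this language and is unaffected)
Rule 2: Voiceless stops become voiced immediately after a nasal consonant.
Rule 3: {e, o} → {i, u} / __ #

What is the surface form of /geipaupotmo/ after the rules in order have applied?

geifaufotmu

Rule 1 (intervocalic spirantization): /p/ is a stop between vowels /i/ and /a/, so it spirantizes to the fricative [f]. /p/ is a stop between vowels /u/ and /o/, so it spirantizes to the fricative [f]. /geipaupotmo/ → geifaufotmo.
Rule 2 (post-nasal voicing): no segment meets the environment; /geifaufotmo/ is unchanged.
Rule 3 (final vowel raising): /o/ is a mid vowel in word-final position, so it raises to [u]. /geifaufotmo/ → geifaufotmu.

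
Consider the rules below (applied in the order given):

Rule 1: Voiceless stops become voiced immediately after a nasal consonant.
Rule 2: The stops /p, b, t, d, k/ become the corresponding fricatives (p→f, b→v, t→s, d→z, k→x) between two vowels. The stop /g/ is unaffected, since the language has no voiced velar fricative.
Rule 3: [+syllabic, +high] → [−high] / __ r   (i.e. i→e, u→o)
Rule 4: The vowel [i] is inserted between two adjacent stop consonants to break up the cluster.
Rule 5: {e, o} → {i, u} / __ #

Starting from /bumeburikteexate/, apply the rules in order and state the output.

Rule 1 (post-nasal voicing): no segment meets the environment; /bumeburikteexate/ is unchanged.
Rule 2 (intervocalic spirantization): /b/ is a stop between vowels /e/ and /u/, so it spirantizes to the fricative [v]. /t/ is a stop between vowels /a/ and /e/, so it spirantizes to the fricative [s]. /bumeburikteexate/ → bumevurikteexase.
Rule 3 (pre-rhotic lowering): /u/ is a high vowel immediately before /r/, so it lowers to [o]. /bumevurikteexase/ → bumevorikteexase.
Rule 4 (stop-cluster i-epenthesis): /k/ and /t/ form a stop–stop cluster, so [i] is inserted between them. /bumevorikteexase/ → bumevorikiteexase.
Rule 5 (final vowel raising): /e/ is a mid vowel in word-final position, so it raises to [i]. /bumevorikiteexase/ → bumevorikiteexasi.

bumevorikiteexasi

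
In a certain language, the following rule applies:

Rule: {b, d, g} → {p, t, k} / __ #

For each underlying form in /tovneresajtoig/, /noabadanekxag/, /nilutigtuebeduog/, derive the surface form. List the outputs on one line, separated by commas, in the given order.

tovneresajtoik, noabadanekxak, nilutigtuebeduok

/tovneresajtoig/: /g/ is a voiced stop in word-final position, so it devoices to [k]. → [tovneresajtoik].
/noabadanekxag/: /g/ is a voiced stop in word-final position, so it devoices to [k]. → [noabadanekxak].
/nilutigtuebeduog/: /g/ is a voiced stop in word-final position, so it devoices to [k]. → [nilutigtuebeduok].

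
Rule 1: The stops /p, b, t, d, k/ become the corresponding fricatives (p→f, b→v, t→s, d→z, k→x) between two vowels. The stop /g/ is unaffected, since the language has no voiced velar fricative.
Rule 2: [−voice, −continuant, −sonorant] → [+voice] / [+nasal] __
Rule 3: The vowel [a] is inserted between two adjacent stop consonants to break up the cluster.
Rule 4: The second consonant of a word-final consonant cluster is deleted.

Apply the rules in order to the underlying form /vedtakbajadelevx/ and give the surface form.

vedatakabajazelev

Rule 1 (intervocalic spirantization): /d/ is a stop between vowels /a/ and /e/, so it spirantizes to the fricative [z]. /vedtakbajadelevx/ → vedtakbajazelevx.
Rule 2 (post-nasal voicing): no segment meets the environment; /vedtakbajazelevx/ is unchanged.
Rule 3 (stop-cluster a-epenthesis): /d/ and /t/ form a stop–stop cluster, so [a] is inserted between them. /k/ and /b/ form a stop–stop cluster, so [a] is inserted between them. /vedtakbajazelevx/ → vedatakabajazelevx.
Rule 4 (final cluster simplification): /x/ is the second consonant of a word-final cluster /vx/, so it deletes. /vedatakabajazelevx/ → vedatakabajazelev.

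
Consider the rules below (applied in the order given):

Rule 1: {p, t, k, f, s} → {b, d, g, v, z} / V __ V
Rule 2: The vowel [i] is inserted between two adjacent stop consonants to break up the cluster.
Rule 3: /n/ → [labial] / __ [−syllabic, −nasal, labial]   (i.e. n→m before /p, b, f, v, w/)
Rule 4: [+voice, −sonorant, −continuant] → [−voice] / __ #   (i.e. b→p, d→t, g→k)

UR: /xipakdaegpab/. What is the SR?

xibakidaegipap

Rule 1 (intervocalic voicing): /p/ is a voiceless obstruent between vowels /i/ and /a/, so it voices to [b]. /xipakdaegpab/ → xibakdaegpab.
Rule 2 (stop-cluster i-epenthesis): /k/ and /d/ form a stop–stop cluster, so [i] is inserted between them. /g/ and /p/ form a stop–stop cluster, so [i] is inserted between them. /xibakdaegpab/ → xibakidaegipab.
Rule 3 (nasal place assimilation): no segment meets the environment; /xibakidaegipab/ is unchanged.
Rule 4 (final devoicing): /b/ is a voiced stop in word-final position, so it devoices to [p]. /xibakidaegipab/ → xibakidaegipap.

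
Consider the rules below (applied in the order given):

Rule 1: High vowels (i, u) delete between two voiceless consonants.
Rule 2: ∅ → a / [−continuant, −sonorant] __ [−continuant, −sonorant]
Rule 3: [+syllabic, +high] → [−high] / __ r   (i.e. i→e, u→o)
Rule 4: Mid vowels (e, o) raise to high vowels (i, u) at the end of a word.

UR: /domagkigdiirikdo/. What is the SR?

Rule 1 (high vowel syncope): no segment meets the environment; /domagkigdiirikdo/ is unchanged.
Rule 2 (stop-cluster a-epenthesis): /g/ and /k/ form a stop–stop cluster, so [a] is inserted between them. /g/ and /d/ form a stop–stop cluster, so [a] is inserted between them. /k/ and /d/ form a stop–stop cluster, so [a] is inserted between them. /domagkigdiirikdo/ → domagakigadiirikado.
Rule 3 (pre-rhotic lowering): /i/ is a high vowel immediately before /r/, so it lowers to [e]. /domagakigadiirikado/ → domagakigadierikado.
Rule 4 (final vowel raising): /o/ is a mid vowel in word-final position, so it raises to [u]. /domagakigadierikado/ → domagakigadierikadu.

domagakigadierikadu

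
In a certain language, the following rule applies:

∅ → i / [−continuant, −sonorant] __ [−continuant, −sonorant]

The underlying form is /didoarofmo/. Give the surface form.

didoarofmo

No segment of /didoarofmo/ meets the structural description of the rule, so the form surfaces unchanged.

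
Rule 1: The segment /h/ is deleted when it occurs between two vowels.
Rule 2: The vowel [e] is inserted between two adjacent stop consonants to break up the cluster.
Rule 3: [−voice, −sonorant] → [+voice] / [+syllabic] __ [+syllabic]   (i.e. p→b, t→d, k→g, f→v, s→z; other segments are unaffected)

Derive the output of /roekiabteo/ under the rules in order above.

Rule 1 (intervocalic h-deletion): no segment meets the environment; /roekiabteo/ is unchanged.
Rule 2 (stop-cluster e-epenthesis): /b/ and /t/ form a stop–stop cluster, so [e] is inserted between them. /roekiabteo/ → roekiabeteo.
Rule 3 (intervocalic voicing): /k/ is a voiceless obstruent between vowels /e/ and /i/, so it voices to [g]. /t/ is a voiceless obstruent between vowels /e/ and /e/, so it voices to [d]. /roekiabeteo/ → roegiabedeo.

roegiabedeo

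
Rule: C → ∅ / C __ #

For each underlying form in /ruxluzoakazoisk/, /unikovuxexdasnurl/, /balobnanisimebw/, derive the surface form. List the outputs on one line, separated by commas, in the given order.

ruxluzoakazois, unikovuxexdasnur, balobnanisimeb

/ruxluzoakazoisk/: /k/ is the second consonant of a word-final cluster /sk/, so it deletes. → [ruxluzoakazois].
/unikovuxexdasnurl/: /l/ is the second consonant of a word-final cluster /rl/, so it deletes. → [unikovuxexdasnur].
/balobnanisimebw/: /w/ is the second consonant of a word-final cluster /bw/, so it deletes. → [balobnanisimeb].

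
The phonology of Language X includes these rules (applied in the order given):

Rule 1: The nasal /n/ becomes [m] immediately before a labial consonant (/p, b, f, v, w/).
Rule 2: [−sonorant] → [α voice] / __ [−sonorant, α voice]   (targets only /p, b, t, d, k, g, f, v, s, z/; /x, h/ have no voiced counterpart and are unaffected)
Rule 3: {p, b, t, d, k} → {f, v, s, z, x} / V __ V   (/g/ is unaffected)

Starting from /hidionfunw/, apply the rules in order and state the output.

Rule 1 (nasal place assimilation): /n/ precedes the labial consonant /f/, so it assimilates in place to [m]. /n/ precedes the labial consonant /w/, so it assimilates in place to [m]. /hidionfunw/ → hidiomfumw.
Rule 2 (regressive voicing assimilation): no segment meets the environment; /hidiomfumw/ is unchanged.
Rule 3 (intervocalic spirantization): /d/ is a stop between vowels /i/ and /i/, so it spirantizes to the fricative [z]. /hidiomfumw/ → hiziomfumw.

hiziomfumw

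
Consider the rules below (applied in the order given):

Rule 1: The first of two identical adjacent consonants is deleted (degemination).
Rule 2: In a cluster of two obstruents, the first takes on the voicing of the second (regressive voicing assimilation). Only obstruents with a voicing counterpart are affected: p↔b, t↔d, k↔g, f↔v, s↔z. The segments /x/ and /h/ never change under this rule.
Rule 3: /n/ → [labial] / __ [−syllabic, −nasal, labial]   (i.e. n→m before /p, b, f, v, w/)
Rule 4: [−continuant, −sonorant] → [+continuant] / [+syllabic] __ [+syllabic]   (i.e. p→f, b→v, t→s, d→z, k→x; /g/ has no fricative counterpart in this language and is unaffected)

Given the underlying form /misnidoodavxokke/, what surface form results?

misnizoozafxoxe

Rule 1 (degemination): /kk/ is a geminate; the first /k/ deletes. /misnidoodavxokke/ → misnidoodavxoke.
Rule 2 (regressive voicing assimilation): /v/ precedes the voiceless obstruent /x/, so it devoices to [f] by assimilation. /misnidoodavxoke/ → misnidoodafxoke.
Rule 3 (nasal place assimilation): no segment meets the environment; /misnidoodafxoke/ is unchanged.
Rule 4 (intervocalic spirantization): /d/ is a stop between vowels /i/ and /o/, so it spirantizes to the fricative [z]. /d/ is a stop between vowels /o/ and /a/, so it spirantizes to the fricative [z]. /k/ is a stop between vowels /o/ and /e/, so it spirantizes to the fricative [x]. /misnidoodafxoke/ → misnizoozafxoxe.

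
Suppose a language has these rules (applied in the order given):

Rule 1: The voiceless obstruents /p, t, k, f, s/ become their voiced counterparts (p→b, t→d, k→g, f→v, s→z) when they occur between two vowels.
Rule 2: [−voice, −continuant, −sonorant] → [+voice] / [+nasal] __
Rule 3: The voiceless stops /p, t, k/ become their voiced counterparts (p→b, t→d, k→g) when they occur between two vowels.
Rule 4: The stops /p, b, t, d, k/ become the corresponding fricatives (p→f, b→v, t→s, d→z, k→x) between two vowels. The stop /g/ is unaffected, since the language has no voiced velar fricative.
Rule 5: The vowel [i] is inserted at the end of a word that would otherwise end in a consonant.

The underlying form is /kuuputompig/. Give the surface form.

Rule 1 (intervocalic voicing): /p/ is a voiceless obstruent between vowels /u/ and /u/, so it voices to [b]. /t/ is a voiceless obstruent between vowels /u/ and /o/, so it voices to [d]. /kuuputompig/ → kuubudompig.
Rule 2 (post-nasal voicing): /p/ is a voiceless stop immediately after the nasal /m/, so it voices to [b]. /kuubudompig/ → kuubudombig.
Rule 3 (intervocalic voicing): no segment meets the environment; /kuubudombig/ is unchanged.
Rule 4 (intervocalic spirantization): /b/ is a stop between vowels /u/ and /u/, so it spirantizes to the fricative [v]. /d/ is a stop between vowels /u/ and /o/, so it spirantizes to the fricative [z]. /kuubudombig/ → kuuvuzombig.
Rule 5 (final i-epenthesis): the form ends in the consonant /g/, so [i] is inserted word-finally. /kuuvuzombig/ → kuuvuzombigi.

kuuvuzombigi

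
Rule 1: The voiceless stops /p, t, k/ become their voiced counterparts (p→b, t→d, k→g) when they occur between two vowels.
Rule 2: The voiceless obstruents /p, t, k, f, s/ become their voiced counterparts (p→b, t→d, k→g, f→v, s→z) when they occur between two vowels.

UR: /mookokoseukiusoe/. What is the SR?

Rule 1 (intervocalic voicing): /k/ is a voiceless stop between vowels /o/ and /o/, so it voices to [g]. /k/ is a voiceless stop between vowels /o/ and /o/, so it voices to [g]. /k/ is a voiceless stop between vowels /u/ and /i/, so it voices to [g]. /mookokoseukiusoe/ → moogogoseugiusoe.
Rule 2 (intervocalic voicing): /s/ is a voiceless obstruent between vowels /o/ and /e/, so it voices to [z]. /s/ is a voiceless obstruent between vowels /u/ and /o/, so it voices to [z]. /moogogoseugiusoe/ → moogogozeugiuzoe.

moogogozeugiuzoe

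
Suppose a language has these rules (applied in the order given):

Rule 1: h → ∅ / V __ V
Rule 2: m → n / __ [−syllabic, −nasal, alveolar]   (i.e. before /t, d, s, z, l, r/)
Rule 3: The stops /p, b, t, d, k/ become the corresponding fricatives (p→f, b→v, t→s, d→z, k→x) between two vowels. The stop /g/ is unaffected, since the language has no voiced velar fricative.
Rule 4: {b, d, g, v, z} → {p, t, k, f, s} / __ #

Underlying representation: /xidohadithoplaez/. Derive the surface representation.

Rule 1 (intervocalic h-deletion): /h/ occurs between vowels /o/ and /a/, so it deletes. /xidohadithoplaez/ → xidoadithoplaez.
Rule 2 (nasal place assimilation): no segment meets the environment; /xidoadithoplaez/ is unchanged.
Rule 3 (intervocalic spirantization): /d/ is a stop between vowels /i/ and /o/, so it spirantizes to the fricative [z]. /d/ is a stop between vowels /a/ and /i/, so it spirantizes to the fricative [z]. /xidoadithoplaez/ → xizoazithoplaez.
Rule 4 (final devoicing): /z/ is a voiced obstruent in word-final position, so it devoices to [s]. /xizoazithoplaez/ → xizoazithoplaes.

xizoazithoplaes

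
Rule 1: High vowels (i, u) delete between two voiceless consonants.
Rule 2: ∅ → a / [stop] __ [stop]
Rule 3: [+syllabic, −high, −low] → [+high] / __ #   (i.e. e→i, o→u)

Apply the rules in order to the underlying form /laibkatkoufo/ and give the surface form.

laibakatakoufu

Rule 1 (high vowel syncope): no segment meets the environment; /laibkatkoufo/ is unchanged.
Rule 2 (stop-cluster a-epenthesis): /b/ and /k/ form a stop–stop cluster, so [a] is inserted between them. /t/ and /k/ form a stop–stop cluster, so [a] is inserted between them. /laibkatkoufo/ → laibakatakoufo.
Rule 3 (final vowel raising): /o/ is a mid vowel in word-final position, so it raises to [u]. /laibakatakoufo/ → laibakatakoufu.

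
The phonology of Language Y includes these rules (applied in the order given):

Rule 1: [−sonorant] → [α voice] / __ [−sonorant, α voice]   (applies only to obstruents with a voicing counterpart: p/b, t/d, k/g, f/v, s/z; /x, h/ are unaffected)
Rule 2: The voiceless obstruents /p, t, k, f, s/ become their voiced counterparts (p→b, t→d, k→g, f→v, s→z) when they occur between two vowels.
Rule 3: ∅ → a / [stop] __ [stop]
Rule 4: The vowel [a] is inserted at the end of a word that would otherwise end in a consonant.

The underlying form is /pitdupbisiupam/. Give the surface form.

Rule 1 (regressive voicing assimilation): /t/ precedes the voiced obstruent /d/, so it voices to [d] by assimilation. /p/ precedes the voiced obstruent /b/, so it voices to [b] by assimilation. /pitdupbisiupam/ → piddubbisiupam.
Rule 2 (intervocalic voicing): /s/ is a voiceless obstruent between vowels /i/ and /i/, so it voices to [z]. /p/ is a voiceless obstruent between vowels /u/ and /a/, so it voices to [b]. /piddubbisiupam/ → piddubbiziubam.
Rule 3 (stop-cluster a-epenthesis): /d/ and /d/ form a stop–stop cluster, so [a] is inserted between them. /b/ and /b/ form a stop–stop cluster, so [a] is inserted between them. /piddubbiziubam/ → pidadubabiziubam.
Rule 4 (final a-epenthesis): the form ends in the consonant /m/, so [a] is inserted word-finally. /pidadubabiziubam/ → pidadubabiziubama.

pidadubabiziubama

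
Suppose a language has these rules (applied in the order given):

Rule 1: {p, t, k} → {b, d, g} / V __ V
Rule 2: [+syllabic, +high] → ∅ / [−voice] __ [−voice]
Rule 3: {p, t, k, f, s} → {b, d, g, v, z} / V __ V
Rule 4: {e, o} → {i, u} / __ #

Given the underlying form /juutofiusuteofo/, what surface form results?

juudoviuzudeovu

Rule 1 (intervocalic voicing): /t/ is a voiceless stop between vowels /u/ and /o/, so it voices to [d]. /t/ is a voiceless stop between vowels /u/ and /e/, so it voices to [d]. /juutofiusuteofo/ → juudofiusudeofo.
Rule 2 (high vowel syncope): no segment meets the environment; /juudofiusudeofo/ is unchanged.
Rule 3 (intervocalic voicing): /f/ is a voiceless obstruent between vowels /o/ and /i/, so it voices to [v]. /s/ is a voiceless obstruent between vowels /u/ and /u/, so it voices to [z]. /f/ is a voiceless obstruent between vowels /o/ and /o/, so it voices to [v]. /juudofiusudeofo/ → juudoviuzudeovo.
Rule 4 (final vowel raising): /o/ is a mid vowel in word-final position, so it raises to [u]. /juudoviuzudeovo/ → juudoviuzudeovu.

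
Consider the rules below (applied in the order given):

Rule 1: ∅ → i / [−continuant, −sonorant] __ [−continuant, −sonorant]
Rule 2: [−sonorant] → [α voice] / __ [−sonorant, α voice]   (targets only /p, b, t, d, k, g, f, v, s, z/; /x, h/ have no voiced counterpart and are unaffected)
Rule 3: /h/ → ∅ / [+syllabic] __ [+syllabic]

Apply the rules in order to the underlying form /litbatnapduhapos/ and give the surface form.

litibatnapiduapos

Rule 1 (stop-cluster i-epenthesis): /t/ and /b/ form a stop–stop cluster, so [i] is inserted between them. /p/ and /d/ form a stop–stop cluster, so [i] is inserted between them. /litbatnapduhapos/ → litibatnapiduhapos.
Rule 2 (regressive voicing assimilation): no segment meets the environment; /litibatnapiduhapos/ is unchanged.
Rule 3 (intervocalic h-deletion): /h/ occurs between vowels /u/ and /a/, so it deletes. /litibatnapiduhapos/ → litibatnapiduapos.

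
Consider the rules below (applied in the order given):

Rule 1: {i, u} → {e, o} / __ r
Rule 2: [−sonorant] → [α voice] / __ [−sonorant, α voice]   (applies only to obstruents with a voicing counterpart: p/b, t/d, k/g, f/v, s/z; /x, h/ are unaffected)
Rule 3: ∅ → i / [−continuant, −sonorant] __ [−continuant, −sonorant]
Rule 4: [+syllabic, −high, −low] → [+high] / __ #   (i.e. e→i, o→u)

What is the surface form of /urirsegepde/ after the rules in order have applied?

Rule 1 (pre-rhotic lowering): /u/ is a high vowel immediately before /r/, so it lowers to [o]. /i/ is a high vowel immediately before /r/, so it lowers to [e]. /urirsegepde/ → orersegepde.
Rule 2 (regressive voicing assimilation): /p/ precedes the voiced obstruent /d/, so it voices to [b] by assimilation. /orersegepde/ → orersegebde.
Rule 3 (stop-cluster i-epenthesis): /b/ and /d/ form a stop–stop cluster, so [i] is inserted between them. /orersegebde/ → orersegebide.
Rule 4 (final vowel raising): /e/ is a mid vowel in word-final position, so it raises to [i]. /orersegebide/ → orersegebidi.

orersegebidi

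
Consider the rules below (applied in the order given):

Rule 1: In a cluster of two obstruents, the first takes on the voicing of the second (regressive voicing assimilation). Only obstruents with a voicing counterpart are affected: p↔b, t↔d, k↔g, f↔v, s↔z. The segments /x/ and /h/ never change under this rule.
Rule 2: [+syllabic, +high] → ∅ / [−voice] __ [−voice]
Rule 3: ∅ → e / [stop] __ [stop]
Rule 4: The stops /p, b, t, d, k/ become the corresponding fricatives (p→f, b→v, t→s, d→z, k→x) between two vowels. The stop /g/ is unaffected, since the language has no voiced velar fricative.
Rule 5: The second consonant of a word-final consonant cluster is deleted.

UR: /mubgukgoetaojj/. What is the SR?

muvegugegoesaoj

Rule 1 (regressive voicing assimilation): /k/ precedes the voiced obstruent /g/, so it voices to [g] by assimilation. /mubgukgoetaojj/ → mubguggoetaojj.
Rule 2 (high vowel syncope): no segment meets the environment; /mubguggoetaojj/ is unchanged.
Rule 3 (stop-cluster e-epenthesis): /b/ and /g/ form a stop–stop cluster, so [e] is inserted between them. /g/ and /g/ form a stop–stop cluster, so [e] is inserted between them. /mubguggoetaojj/ → mubegugegoetaojj.
Rule 4 (intervocalic spirantization): /b/ is a stop between vowels /u/ and /e/, so it spirantizes to the fricative [v]. /t/ is a stop between vowels /e/ and /a/, so it spirantizes to the fricative [s]. /mubegugegoetaojj/ → muvegugegoesaojj.
Rule 5 (final cluster simplification): /j/ is the second consonant of a word-final cluster /jj/, so it deletes. /muvegugegoesaojj/ → muvegugegoesaoj.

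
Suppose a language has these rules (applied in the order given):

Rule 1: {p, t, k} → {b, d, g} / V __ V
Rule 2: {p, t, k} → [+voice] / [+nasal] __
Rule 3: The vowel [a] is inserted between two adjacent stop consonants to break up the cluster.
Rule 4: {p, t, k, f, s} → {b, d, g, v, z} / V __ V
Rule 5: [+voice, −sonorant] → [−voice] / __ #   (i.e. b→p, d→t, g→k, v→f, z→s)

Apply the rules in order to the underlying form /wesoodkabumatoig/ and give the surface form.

Rule 1 (intervocalic voicing): /t/ is a voiceless stop between vowels /a/ and /o/, so it voices to [d]. /wesoodkabumatoig/ → wesoodkabumadoig.
Rule 2 (post-nasal voicing): no segment meets the environment; /wesoodkabumadoig/ is unchanged.
Rule 3 (stop-cluster a-epenthesis): /d/ and /k/ form a stop–stop cluster, so [a] is inserted between them. /wesoodkabumadoig/ → wesoodakabumadoig.
Rule 4 (intervocalic voicing): /s/ is a voiceless obstruent between vowels /e/ and /o/, so it voices to [z]. /k/ is a voiceless obstruent between vowels /a/ and /a/, so it voices to [g]. /wesoodakabumadoig/ → wezoodagabumadoig.
Rule 5 (final devoicing): /g/ is a voiced obstruent in word-final position, so it devoices to [k]. /wezoodagabumadoig/ → wezoodagabumadoik.

wezoodagabumadoik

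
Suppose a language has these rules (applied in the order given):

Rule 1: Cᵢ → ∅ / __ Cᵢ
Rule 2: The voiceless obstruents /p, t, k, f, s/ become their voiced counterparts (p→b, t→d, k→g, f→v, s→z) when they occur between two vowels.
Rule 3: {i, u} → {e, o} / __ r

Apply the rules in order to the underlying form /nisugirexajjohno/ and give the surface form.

nizugerexajohno

Rule 1 (degemination): /jj/ is a geminate; the first /j/ deletes. /nisugirexajjohno/ → nisugirexajohno.
Rule 2 (intervocalic voicing): /s/ is a voiceless obstruent between vowels /i/ and /u/, so it voices to [z]. /nisugirexajohno/ → nizugirexajohno.
Rule 3 (pre-rhotic lowering): /i/ is a high vowel immediately before /r/, so it lowers to [e]. /nizugirexajohno/ → nizugerexajohno.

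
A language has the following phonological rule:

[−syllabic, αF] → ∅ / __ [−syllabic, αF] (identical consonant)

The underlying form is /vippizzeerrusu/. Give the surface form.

/pp/ is a geminate; the first /p/ deletes.
/zz/ is a geminate; the first /z/ deletes.
/rr/ is a geminate; the first /r/ deletes.
The other instances of /v/, /p/, /z/, /r/, /s/ do not occur in the required environment and remain unchanged.
Surface form: [vipizeerusu].

vipizeerusu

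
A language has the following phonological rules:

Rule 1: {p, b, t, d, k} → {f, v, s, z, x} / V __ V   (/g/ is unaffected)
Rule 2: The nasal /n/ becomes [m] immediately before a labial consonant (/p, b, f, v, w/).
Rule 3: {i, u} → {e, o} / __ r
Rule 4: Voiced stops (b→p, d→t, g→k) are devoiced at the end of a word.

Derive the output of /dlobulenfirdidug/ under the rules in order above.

Rule 1 (intervocalic spirantization): /b/ is a stop between vowels /o/ and /u/, so it spirantizes to the fricative [v]. /d/ is a stop between vowels /i/ and /u/, so it spirantizes to the fricative [z]. /dlobulenfirdidug/ → dlovulenfirdizug.
Rule 2 (nasal place assimilation): /n/ precedes the labial consonant /f/, so it assimilates in place to [m]. /dlovulenfirdizug/ → dlovulemfirdizug.
Rule 3 (pre-rhotic lowering): /i/ is a high vowel immediately before /r/, so it lowers to [e]. /dlovulemfirdizug/ → dlovulemferdizug.
Rule 4 (final devoicing): /g/ is a voiced stop in word-final position, so it devoices to [k]. /dlovulemferdizug/ → dlovulemferdizuk.

dlovulemferdizuk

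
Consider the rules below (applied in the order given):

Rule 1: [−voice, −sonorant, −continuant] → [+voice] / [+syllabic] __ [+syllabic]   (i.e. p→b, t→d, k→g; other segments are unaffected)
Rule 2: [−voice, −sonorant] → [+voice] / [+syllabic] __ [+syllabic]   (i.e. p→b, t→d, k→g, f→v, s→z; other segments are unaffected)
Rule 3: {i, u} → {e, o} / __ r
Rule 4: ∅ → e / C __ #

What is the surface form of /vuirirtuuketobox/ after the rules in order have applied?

Rule 1 (intervocalic voicing): /k/ is a voiceless stop between vowels /u/ and /e/, so it voices to [g]. /t/ is a voiceless stop between vowels /e/ and /o/, so it voices to [d]. /vuirirtuuketobox/ → vuirirtuugedobox.
Rule 2 (intervocalic voicing): no segment meets the environment; /vuirirtuugedobox/ is unchanged.
Rule 3 (pre-rhotic lowering): /i/ is a high vowel immediately before /r/, so it lowers to [e]. /i/ is a high vowel immediately before /r/, so it lowers to [e]. /vuirirtuugedobox/ → vuerertuugedobox.
Rule 4 (final e-epenthesis): the form ends in the consonant /x/, so [e] is inserted word-finally. /vuerertuugedobox/ → vuerertuugedoboxe.

vuerertuugedoboxe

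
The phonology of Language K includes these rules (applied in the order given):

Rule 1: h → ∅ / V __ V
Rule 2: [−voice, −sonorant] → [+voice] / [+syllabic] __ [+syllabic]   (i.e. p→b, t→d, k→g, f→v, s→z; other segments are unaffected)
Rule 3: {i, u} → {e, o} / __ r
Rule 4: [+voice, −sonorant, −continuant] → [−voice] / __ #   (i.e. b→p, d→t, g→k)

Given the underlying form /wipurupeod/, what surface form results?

wiborubeot

Rule 1 (intervocalic h-deletion): no segment meets the environment; /wipurupeod/ is unchanged.
Rule 2 (intervocalic voicing): /p/ is a voiceless obstruent between vowels /i/ and /u/, so it voices to [b]. /p/ is a voiceless obstruent between vowels /u/ and /e/, so it voices to [b]. /wipurupeod/ → wiburubeod.
Rule 3 (pre-rhotic lowering): /u/ is a high vowel immediately before /r/, so it lowers to [o]. /wiburubeod/ → wiborubeod.
Rule 4 (final devoicing): /d/ is a voiced stop in word-final position, so it devoices to [t]. /wiborubeod/ → wiborubeot.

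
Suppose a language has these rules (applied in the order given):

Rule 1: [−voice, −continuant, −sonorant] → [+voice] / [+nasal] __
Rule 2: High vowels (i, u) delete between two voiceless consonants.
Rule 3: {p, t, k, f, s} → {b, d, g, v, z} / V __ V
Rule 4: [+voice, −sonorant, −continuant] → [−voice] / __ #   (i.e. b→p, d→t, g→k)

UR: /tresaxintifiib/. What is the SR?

Rule 1 (post-nasal voicing): /t/ is a voiceless stop immediately after the nasal /n/, so it voices to [d]. /tresaxintifiib/ → tresaxindifiib.
Rule 2 (high vowel syncope): no segment meets the environment; /tresaxindifiib/ is unchanged.
Rule 3 (intervocalic voicing): /s/ is a voiceless obstruent between vowels /e/ and /a/, so it voices to [z]. /f/ is a voiceless obstruent between vowels /i/ and /i/, so it voices to [v]. /tresaxindifiib/ → trezaxindiviib.
Rule 4 (final devoicing): /b/ is a voiced stop in word-final position, so it devoices to [p]. /trezaxindiviib/ → trezaxindiviip.

trezaxindiviip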